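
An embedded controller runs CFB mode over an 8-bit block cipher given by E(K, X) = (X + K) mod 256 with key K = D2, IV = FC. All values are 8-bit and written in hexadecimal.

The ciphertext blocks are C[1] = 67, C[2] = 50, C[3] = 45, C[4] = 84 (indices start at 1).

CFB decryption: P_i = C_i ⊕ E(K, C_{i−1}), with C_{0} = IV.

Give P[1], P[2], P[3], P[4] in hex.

P[1] = A9, P[2] = 69, P[3] = 67, P[4] = 93

P[1]: E(K, FC) = CE; 67 ⊕ CE = A9.
P[2]: E(K, 67) = 39; 50 ⊕ 39 = 69.
P[3]: E(K, 50) = 22; 45 ⊕ 22 = 67.
P[4]: E(K, 45) = 17; 84 ⊕ 17 = 93.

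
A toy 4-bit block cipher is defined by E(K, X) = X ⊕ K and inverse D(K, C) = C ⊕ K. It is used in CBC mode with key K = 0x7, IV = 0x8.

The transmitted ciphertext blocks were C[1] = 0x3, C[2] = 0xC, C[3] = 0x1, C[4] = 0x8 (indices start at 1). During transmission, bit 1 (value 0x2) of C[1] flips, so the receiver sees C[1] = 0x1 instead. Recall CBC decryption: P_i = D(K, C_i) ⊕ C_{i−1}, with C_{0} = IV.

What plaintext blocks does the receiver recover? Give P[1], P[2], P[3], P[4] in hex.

P[1] = 0xE, P[2] = 0xA, P[3] = 0xA, P[4] = 0xE

Only C[1] changed, to 0x1. In CBC, a change in C_i garbles P_i and flips the same bit in P_{i+1}. Decrypting the received ciphertext:
P[1]: D(K, 0x1) = 0x6; 0x6 ⊕ 0x8 = 0xE.
P[2]: D(K, 0xC) = 0xB; 0xB ⊕ 0x1 = 0xA.
P[3]: D(K, 0x1) = 0x6; 0x6 ⊕ 0xC = 0xA.
P[4]: D(K, 0x8) = 0xF; 0xF ⊕ 0x1 = 0xE.
Blocks that differ from the original plaintext: P[1], P[2].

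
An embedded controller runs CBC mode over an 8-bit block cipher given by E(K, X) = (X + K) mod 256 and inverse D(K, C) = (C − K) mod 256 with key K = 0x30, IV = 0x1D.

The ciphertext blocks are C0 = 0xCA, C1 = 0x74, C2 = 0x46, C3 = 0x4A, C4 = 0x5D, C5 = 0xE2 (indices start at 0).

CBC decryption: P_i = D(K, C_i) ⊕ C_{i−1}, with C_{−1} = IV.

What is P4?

P4 = 0x67

P4: D(K, 0x5D) = 0x2D; 0x2D ⊕ 0x4A = 0x67.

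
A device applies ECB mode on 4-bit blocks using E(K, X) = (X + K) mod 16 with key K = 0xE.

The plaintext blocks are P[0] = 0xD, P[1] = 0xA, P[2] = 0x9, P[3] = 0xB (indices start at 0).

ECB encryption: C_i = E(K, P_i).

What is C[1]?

C[1]: E(K, 0xA) = 0x8.

C[1] = 0x8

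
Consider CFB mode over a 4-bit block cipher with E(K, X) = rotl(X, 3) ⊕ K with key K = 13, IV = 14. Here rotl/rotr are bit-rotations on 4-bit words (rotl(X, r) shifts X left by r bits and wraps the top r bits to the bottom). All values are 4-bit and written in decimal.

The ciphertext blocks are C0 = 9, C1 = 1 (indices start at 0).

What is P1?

CFB decryption: P_i = C_i ⊕ E(K, C_{i−1}), with C_{−1} = IV.
P1: E(K, 9) = 1; 1 ⊕ 1 = 0.

P1 = 0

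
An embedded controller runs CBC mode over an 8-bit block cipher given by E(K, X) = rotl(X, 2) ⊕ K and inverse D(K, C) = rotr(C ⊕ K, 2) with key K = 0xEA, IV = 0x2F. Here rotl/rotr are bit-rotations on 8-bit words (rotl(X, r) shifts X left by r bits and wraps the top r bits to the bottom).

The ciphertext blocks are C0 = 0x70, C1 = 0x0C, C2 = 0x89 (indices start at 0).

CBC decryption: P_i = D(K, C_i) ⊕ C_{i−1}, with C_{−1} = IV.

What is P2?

P2 = 0xD4

P2: D(K, 0x89) = 0xD8; 0xD8 ⊕ 0x0C = 0xD4.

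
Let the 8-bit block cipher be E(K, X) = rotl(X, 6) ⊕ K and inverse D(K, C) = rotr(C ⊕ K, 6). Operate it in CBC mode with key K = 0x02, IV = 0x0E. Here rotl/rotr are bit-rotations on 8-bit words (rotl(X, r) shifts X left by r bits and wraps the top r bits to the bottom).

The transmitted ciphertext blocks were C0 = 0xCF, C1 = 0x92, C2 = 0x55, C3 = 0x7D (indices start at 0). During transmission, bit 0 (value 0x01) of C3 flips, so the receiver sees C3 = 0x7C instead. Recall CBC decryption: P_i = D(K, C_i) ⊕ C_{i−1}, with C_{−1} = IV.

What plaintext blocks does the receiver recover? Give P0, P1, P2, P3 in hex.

P0 = 0x39, P1 = 0x8D, P2 = 0xCF, P3 = 0xAC

Only C3 changed, to 0x7C. In CBC, a change in C_i garbles P_i and flips the same bit in P_{i+1}. Decrypting the received ciphertext:
P0: D(K, 0xCF) = 0x37; 0x37 ⊕ 0x0E = 0x39.
P1: D(K, 0x92) = 0x42; 0x42 ⊕ 0xCF = 0x8D.
P2: D(K, 0x55) = 0x5D; 0x5D ⊕ 0x92 = 0xCF.
P3: D(K, 0x7C) = 0xF9; 0xF9 ⊕ 0x55 = 0xAC.
Blocks that differ from the original plaintext: P3.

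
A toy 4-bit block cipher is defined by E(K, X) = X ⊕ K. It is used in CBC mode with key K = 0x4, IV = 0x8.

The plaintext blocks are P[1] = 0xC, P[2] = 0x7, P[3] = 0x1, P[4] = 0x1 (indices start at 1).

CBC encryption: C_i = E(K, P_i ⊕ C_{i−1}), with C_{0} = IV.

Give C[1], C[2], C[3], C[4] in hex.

C[1]: P[1] ⊕ 0x8 = 0x4; E(K, 0x4) = 0x0.
C[2]: P[2] ⊕ 0x0 = 0x7; E(K, 0x7) = 0x3.
C[3]: P[3] ⊕ 0x3 = 0x2; E(K, 0x2) = 0x6.
C[4]: P[4] ⊕ 0x6 = 0x7; E(K, 0x7) = 0x3.

C[1] = 0x0, C[2] = 0x3, C[3] = 0x6, C[4] = 0x3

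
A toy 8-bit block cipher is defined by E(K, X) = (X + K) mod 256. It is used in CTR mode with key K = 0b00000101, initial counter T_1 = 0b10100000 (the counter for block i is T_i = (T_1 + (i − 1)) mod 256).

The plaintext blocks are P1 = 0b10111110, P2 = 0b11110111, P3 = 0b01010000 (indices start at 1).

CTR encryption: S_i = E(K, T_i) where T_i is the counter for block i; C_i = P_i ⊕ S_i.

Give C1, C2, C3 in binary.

C1: T = 0b10100000, S = E(K, T) = 0b10100101; 0b10111110 ⊕ 0b10100101 = 0b00011011.
C2: T = 0b10100001, S = E(K, T) = 0b10100110; 0b11110111 ⊕ 0b10100110 = 0b01010001.
C3: T = 0b10100010, S = E(K, T) = 0b10100111; 0b01010000 ⊕ 0b10100111 = 0b11110111.

C1 = 0b00011011, C2 = 0b01010001, C3 = 0b11110111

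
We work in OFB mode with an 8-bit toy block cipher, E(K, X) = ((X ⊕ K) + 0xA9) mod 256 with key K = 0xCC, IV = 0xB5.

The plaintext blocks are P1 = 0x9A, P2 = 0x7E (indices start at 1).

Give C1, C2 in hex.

OFB encryption: S_i = E(K, S_{i−1}) with S_{0} = IV; C_i = P_i ⊕ S_i.
C1: S = E(K, 0xB5) = 0x22; 0x9A ⊕ 0x22 = 0xB8.
C2: S = E(K, 0x22) = 0x97; 0x7E ⊕ 0x97 = 0xE9.

C1 = 0xB8, C2 = 0xE9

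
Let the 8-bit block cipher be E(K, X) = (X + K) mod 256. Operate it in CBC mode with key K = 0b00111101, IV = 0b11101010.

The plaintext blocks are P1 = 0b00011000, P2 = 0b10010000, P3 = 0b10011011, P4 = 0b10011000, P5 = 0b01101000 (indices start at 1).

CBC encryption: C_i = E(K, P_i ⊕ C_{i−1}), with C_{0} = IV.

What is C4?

C4 = 0b01111001

C1: P1 ⊕ 0b11101010 = 0b11110010; E(K, 0b11110010) = 0b00101111.
C2: P2 ⊕ 0b00101111 = 0b10111111; E(K, 0b10111111) = 0b11111100.
C3: P3 ⊕ 0b11111100 = 0b01100111; E(K, 0b01100111) = 0b10100100.
C4: P4 ⊕ 0b10100100 = 0b00111100; E(K, 0b00111100) = 0b01111001.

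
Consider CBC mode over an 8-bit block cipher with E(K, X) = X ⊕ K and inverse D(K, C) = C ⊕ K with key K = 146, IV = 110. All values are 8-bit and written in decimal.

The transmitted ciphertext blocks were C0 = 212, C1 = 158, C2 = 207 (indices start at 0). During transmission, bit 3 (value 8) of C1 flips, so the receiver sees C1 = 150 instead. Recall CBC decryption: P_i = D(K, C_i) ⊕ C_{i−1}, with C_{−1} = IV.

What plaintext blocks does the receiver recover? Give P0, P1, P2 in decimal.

Only C1 changed, to 150. In CBC, a change in C_i garbles P_i and flips the same bit in P_{i+1}. Decrypting the received ciphertext:
P0: D(K, 212) = 70; 70 ⊕ 110 = 40.
P1: D(K, 150) = 4; 4 ⊕ 212 = 208.
P2: D(K, 207) = 93; 93 ⊕ 150 = 203.
Blocks that differ from the original plaintext: P1, P2.

P0 = 40, P1 = 208, P2 = 203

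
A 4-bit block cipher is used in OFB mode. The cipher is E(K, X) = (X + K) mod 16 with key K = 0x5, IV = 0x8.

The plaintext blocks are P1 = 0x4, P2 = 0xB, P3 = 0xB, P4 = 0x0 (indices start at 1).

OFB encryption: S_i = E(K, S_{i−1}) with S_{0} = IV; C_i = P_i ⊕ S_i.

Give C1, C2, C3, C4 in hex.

C1 = 0x9, C2 = 0x9, C3 = 0xC, C4 = 0xC

C1: S = E(K, 0x8) = 0xD; 0x4 ⊕ 0xD = 0x9.
C2: S = E(K, 0xD) = 0x2; 0xB ⊕ 0x2 = 0x9.
C3: S = E(K, 0x2) = 0x7; 0xB ⊕ 0x7 = 0xC.
C4: S = E(K, 0x7) = 0xC; 0x0 ⊕ 0xC = 0xC.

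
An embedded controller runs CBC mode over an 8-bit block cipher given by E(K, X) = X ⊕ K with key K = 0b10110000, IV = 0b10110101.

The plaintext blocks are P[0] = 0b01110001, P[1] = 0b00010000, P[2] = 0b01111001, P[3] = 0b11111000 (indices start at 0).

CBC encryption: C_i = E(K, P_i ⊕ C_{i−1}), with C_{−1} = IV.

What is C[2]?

C[0]: P[0] ⊕ 0b10110101 = 0b11000100; E(K, 0b11000100) = 0b01110100.
C[1]: P[1] ⊕ 0b01110100 = 0b01100100; E(K, 0b01100100) = 0b11010100.
C[2]: P[2] ⊕ 0b11010100 = 0b10101101; E(K, 0b10101101) = 0b00011101.

C[2] = 0b00011101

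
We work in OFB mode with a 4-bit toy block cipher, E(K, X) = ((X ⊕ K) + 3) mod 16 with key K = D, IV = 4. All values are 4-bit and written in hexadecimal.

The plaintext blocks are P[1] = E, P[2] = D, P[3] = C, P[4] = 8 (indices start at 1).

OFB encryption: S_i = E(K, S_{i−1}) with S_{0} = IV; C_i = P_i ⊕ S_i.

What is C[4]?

C[4] = C

C[1]: S = E(K, 4) = C; E ⊕ C = 2.
C[2]: S = E(K, C) = 4; D ⊕ 4 = 9.
C[3]: S = E(K, 4) = C; C ⊕ C = 0.
C[4]: S = E(K, C) = 4; 8 ⊕ 4 = C.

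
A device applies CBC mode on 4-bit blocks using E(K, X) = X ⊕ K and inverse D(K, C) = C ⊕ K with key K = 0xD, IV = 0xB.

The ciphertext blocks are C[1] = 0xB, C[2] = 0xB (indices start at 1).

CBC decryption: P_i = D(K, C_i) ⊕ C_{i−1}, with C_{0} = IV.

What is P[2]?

P[2] = 0xD

P[2]: D(K, 0xB) = 0x6; 0x6 ⊕ 0xB = 0xD.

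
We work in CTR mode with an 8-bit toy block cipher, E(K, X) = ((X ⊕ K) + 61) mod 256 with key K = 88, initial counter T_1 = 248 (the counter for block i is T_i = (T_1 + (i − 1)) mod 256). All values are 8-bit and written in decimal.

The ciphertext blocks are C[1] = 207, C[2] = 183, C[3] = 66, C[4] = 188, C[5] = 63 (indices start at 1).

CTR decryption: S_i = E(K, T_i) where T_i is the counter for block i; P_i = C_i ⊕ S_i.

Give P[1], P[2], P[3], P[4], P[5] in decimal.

P[1] = 18, P[2] = 105, P[3] = 157, P[4] = 92, P[5] = 222

P[1]: T = 248, S = E(K, T) = 221; 207 ⊕ 221 = 18.
P[2]: T = 249, S = E(K, T) = 222; 183 ⊕ 222 = 105.
P[3]: T = 250, S = E(K, T) = 223; 66 ⊕ 223 = 157.
P[4]: T = 251, S = E(K, T) = 224; 188 ⊕ 224 = 92.
P[5]: T = 252, S = E(K, T) = 225; 63 ⊕ 225 = 222.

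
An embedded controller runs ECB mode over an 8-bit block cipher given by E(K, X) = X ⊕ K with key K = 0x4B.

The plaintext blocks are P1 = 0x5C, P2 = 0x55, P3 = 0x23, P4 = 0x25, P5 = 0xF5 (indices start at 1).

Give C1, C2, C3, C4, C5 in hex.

ECB encryption: C_i = E(K, P_i).
C1: E(K, 0x5C) = 0x17.
C2: E(K, 0x55) = 0x1E.
C3: E(K, 0x23) = 0x68.
C4: E(K, 0x25) = 0x6E.
C5: E(K, 0xF5) = 0xBE.

C1 = 0x17, C2 = 0x1E, C3 = 0x68, C4 = 0x6E, C5 = 0xBE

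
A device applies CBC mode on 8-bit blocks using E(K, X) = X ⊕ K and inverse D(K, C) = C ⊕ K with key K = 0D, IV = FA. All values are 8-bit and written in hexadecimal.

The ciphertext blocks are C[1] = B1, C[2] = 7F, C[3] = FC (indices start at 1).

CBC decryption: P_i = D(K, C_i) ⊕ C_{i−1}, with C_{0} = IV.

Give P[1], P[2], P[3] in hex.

P[1]: D(K, B1) = BC; BC ⊕ FA = 46.
P[2]: D(K, 7F) = 72; 72 ⊕ B1 = C3.
P[3]: D(K, FC) = F1; F1 ⊕ 7F = 8E.

P[1] = 46, P[2] = C3, P[3] = 8E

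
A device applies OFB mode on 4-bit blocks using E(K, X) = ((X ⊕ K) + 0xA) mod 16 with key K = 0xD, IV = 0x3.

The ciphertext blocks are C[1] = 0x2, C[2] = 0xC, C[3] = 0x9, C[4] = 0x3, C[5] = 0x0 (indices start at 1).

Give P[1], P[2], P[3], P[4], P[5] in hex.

OFB decryption: S_i = E(K, S_{i−1}) with S_{0} = IV; P_i = C_i ⊕ S_i.
P[1]: S = E(K, 0x3) = 0x8; 0x2 ⊕ 0x8 = 0xA.
P[2]: S = E(K, 0x8) = 0xF; 0xC ⊕ 0xF = 0x3.
P[3]: S = E(K, 0xF) = 0xC; 0x9 ⊕ 0xC = 0x5.
P[4]: S = E(K, 0xC) = 0xB; 0x3 ⊕ 0xB = 0x8.
P[5]: S = E(K, 0xB) = 0x0; 0x0 ⊕ 0x0 = 0x0.

P[1] = 0xA, P[2] = 0x3, P[3] = 0x5, P[4] = 0x8, P[5] = 0x0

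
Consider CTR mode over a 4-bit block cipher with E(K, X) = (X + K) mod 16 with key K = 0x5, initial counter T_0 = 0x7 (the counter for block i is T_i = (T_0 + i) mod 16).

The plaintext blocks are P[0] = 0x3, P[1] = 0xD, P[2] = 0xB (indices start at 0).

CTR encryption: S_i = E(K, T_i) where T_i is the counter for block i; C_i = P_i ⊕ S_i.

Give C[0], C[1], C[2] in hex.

C[0] = 0xF, C[1] = 0x0, C[2] = 0x5

C[0]: T = 0x7, S = E(K, T) = 0xC; 0x3 ⊕ 0xC = 0xF.
C[1]: T = 0x8, S = E(K, T) = 0xD; 0xD ⊕ 0xD = 0x0.
C[2]: T = 0x9, S = E(K, T) = 0xE; 0xB ⊕ 0xE = 0x5.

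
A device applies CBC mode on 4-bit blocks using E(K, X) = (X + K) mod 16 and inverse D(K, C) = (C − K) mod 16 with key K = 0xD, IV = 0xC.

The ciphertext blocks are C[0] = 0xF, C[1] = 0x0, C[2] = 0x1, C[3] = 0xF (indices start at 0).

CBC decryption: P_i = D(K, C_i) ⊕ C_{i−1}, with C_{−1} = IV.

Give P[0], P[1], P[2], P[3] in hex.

P[0] = 0xE, P[1] = 0xC, P[2] = 0x4, P[3] = 0x3

P[0]: D(K, 0xF) = 0x2; 0x2 ⊕ 0xC = 0xE.
P[1]: D(K, 0x0) = 0x3; 0x3 ⊕ 0xF = 0xC.
P[2]: D(K, 0x1) = 0x4; 0x4 ⊕ 0x0 = 0x4.
P[3]: D(K, 0xF) = 0x2; 0x2 ⊕ 0x1 = 0x3.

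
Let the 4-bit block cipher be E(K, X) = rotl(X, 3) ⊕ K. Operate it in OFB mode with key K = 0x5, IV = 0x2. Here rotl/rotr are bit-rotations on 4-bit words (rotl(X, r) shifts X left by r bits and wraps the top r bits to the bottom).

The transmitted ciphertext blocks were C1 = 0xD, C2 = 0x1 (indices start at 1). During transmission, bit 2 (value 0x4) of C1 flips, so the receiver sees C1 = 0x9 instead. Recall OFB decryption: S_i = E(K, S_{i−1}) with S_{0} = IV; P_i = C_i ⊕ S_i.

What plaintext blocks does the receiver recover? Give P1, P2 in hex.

Only C1 changed, to 0x9. In OFB, a change in C_i flips the same bit in P_i only; the keystream is unaffected. Decrypting the received ciphertext:
P1: S = E(K, 0x2) = 0x4; 0x9 ⊕ 0x4 = 0xD.
P2: S = E(K, 0x4) = 0x7; 0x1 ⊕ 0x7 = 0x6.
Blocks that differ from the original plaintext: P1.

P1 = 0xD, P2 = 0x6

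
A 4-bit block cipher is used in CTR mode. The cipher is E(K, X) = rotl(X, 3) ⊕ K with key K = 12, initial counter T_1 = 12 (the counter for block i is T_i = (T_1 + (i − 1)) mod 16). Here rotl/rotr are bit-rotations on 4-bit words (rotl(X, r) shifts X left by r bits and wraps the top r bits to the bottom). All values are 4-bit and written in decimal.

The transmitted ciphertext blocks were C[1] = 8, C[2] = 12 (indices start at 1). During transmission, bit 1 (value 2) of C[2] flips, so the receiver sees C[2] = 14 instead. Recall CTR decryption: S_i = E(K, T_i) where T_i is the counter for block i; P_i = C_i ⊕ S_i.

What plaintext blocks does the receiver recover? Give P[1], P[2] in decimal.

Only C[2] changed, to 14. In CTR, a change in C_i flips the same bit in P_i only; the keystream is unaffected. Decrypting the received ciphertext:
P[1]: T = 12, S = E(K, T) = 10; 8 ⊕ 10 = 2.
P[2]: T = 13, S = E(K, T) = 2; 14 ⊕ 2 = 12.
Blocks that differ from the original plaintext: P[2].

P[1] = 2, P[2] = 12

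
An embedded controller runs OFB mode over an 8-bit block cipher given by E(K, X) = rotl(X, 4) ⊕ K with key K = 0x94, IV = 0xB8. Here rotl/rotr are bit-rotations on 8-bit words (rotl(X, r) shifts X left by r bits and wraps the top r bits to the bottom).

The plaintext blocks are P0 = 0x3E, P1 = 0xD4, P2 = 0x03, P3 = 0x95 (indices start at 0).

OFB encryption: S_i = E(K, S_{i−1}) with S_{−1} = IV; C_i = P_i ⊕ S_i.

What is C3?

C3 = 0x2D

C0: S = E(K, 0xB8) = 0x1F; 0x3E ⊕ 0x1F = 0x21.
C1: S = E(K, 0x1F) = 0x65; 0xD4 ⊕ 0x65 = 0xB1.
C2: S = E(K, 0x65) = 0xC2; 0x03 ⊕ 0xC2 = 0xC1.
C3: S = E(K, 0xC2) = 0xB8; 0x95 ⊕ 0xB8 = 0x2D.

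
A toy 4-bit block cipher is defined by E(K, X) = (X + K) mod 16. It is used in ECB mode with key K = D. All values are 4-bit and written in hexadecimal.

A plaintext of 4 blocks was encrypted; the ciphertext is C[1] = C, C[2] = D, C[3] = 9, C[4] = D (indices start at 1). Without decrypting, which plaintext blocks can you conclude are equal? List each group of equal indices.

ECB encrypts each block independently with the same key, so equal ciphertext blocks imply equal plaintext blocks.
C[2] = C[4] = D, so P[2] = P[4].

P[2] = P[4]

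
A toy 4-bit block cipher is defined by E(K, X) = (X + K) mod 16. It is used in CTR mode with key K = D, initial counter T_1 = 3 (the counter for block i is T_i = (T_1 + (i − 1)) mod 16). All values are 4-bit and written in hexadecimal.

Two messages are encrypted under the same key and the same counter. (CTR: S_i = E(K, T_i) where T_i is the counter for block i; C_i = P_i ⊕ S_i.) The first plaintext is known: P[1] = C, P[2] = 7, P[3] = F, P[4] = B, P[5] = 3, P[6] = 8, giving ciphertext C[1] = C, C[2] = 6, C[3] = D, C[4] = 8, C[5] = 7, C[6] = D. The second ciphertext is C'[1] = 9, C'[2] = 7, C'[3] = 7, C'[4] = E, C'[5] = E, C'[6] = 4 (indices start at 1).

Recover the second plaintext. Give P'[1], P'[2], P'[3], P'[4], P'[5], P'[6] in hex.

P'[1] = 9, P'[2] = 6, P'[3] = 5, P'[4] = D, P'[5] = A, P'[6] = 1

In CTR with a reused counter, both messages share the same keystream S_i, so C_i ⊕ C'_i = P_i ⊕ P'_i and thus P'_i = P_i ⊕ C_i ⊕ C'_i.
P'[1]: C ⊕ C ⊕ 9 = 9.
P'[2]: 7 ⊕ 6 ⊕ 7 = 6.
P'[3]: F ⊕ D ⊕ 7 = 5.
P'[4]: B ⊕ 8 ⊕ E = D.
P'[5]: 3 ⊕ 7 ⊕ E = A.
P'[6]: 8 ⊕ D ⊕ 4 = 1.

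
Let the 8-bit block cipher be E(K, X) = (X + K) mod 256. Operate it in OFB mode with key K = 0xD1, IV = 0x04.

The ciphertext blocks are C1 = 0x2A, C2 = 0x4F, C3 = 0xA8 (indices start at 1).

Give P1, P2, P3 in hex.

OFB decryption: S_i = E(K, S_{i−1}) with S_{0} = IV; P_i = C_i ⊕ S_i.
P1: S = E(K, 0x04) = 0xD5; 0x2A ⊕ 0xD5 = 0xFF.
P2: S = E(K, 0xD5) = 0xA6; 0x4F ⊕ 0xA6 = 0xE9.
P3: S = E(K, 0xA6) = 0x77; 0xA8 ⊕ 0x77 = 0xDF.

P1 = 0xFF, P2 = 0xE9, P3 = 0xDF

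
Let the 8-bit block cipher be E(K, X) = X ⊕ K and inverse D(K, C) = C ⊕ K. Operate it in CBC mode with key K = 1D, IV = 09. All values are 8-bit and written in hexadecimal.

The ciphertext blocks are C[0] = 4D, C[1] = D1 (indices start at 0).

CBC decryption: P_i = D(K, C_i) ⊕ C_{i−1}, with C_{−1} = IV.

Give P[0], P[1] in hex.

P[0]: D(K, 4D) = 50; 50 ⊕ 09 = 59.
P[1]: D(K, D1) = CC; CC ⊕ 4D = 81.

P[0] = 59, P[1] = 81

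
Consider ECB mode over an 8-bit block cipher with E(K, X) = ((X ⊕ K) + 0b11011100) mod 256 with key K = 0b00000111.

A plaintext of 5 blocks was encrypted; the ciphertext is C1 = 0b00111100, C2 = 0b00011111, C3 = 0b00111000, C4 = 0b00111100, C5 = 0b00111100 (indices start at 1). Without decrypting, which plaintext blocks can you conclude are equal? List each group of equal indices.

P1 = P4 = P5

ECB encrypts each block independently with the same key, so equal ciphertext blocks imply equal plaintext blocks.
C1 = C4 = C5 = 0b00111100, so P1 = P4 = P5.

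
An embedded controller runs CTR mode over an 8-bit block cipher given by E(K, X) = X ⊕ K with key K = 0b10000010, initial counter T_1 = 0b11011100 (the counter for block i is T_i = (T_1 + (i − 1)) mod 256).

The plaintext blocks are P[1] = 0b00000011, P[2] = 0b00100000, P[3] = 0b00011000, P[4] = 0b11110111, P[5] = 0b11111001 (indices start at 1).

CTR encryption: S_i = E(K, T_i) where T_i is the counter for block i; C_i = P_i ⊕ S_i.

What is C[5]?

C[5] = 0b10011011

C[1]: T = 0b11011100, S = E(K, T) = 0b01011110; 0b00000011 ⊕ 0b01011110 = 0b01011101.
C[2]: T = 0b11011101, S = E(K, T) = 0b01011111; 0b00100000 ⊕ 0b01011111 = 0b01111111.
C[3]: T = 0b11011110, S = E(K, T) = 0b01011100; 0b00011000 ⊕ 0b01011100 = 0b01000100.
C[4]: T = 0b11011111, S = E(K, T) = 0b01011101; 0b11110111 ⊕ 0b01011101 = 0b10101010.
C[5]: T = 0b11100000, S = E(K, T) = 0b01100010; 0b11111001 ⊕ 0b01100010 = 0b10011011.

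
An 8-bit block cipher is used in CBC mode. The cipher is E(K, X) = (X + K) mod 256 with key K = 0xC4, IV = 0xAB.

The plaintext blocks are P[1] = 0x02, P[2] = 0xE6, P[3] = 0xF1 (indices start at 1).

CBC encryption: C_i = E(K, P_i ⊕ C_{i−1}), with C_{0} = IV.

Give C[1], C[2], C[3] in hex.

C[1] = 0x6D, C[2] = 0x4F, C[3] = 0x82

C[1]: P[1] ⊕ 0xAB = 0xA9; E(K, 0xA9) = 0x6D.
C[2]: P[2] ⊕ 0x6D = 0x8B; E(K, 0x8B) = 0x4F.
C[3]: P[3] ⊕ 0x4F = 0xBE; E(K, 0xBE) = 0x82.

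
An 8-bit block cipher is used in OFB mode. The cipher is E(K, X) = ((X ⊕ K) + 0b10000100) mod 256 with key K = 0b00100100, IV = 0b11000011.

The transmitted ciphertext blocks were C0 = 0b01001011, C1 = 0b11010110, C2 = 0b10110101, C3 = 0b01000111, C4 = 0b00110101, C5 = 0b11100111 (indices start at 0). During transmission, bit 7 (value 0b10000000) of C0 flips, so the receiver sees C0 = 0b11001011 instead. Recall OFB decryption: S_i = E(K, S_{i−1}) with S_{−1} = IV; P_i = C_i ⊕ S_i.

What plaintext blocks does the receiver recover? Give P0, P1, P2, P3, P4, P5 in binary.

P0 = 0b10100000, P1 = 0b00000101, P2 = 0b11001110, P3 = 0b10100100, P4 = 0b01111110, P5 = 0b00010100

Only C0 changed, to 0b11001011. In OFB, a change in C_i flips the same bit in P_i only; the keystream is unaffected. Decrypting the received ciphertext:
P0: S = E(K, 0b11000011) = 0b01101011; 0b11001011 ⊕ 0b01101011 = 0b10100000.
P1: S = E(K, 0b01101011) = 0b11010011; 0b11010110 ⊕ 0b11010011 = 0b00000101.
P2: S = E(K, 0b11010011) = 0b01111011; 0b10110101 ⊕ 0b01111011 = 0b11001110.
P3: S = E(K, 0b01111011) = 0b11100011; 0b01000111 ⊕ 0b11100011 = 0b10100100.
P4: S = E(K, 0b11100011) = 0b01001011; 0b00110101 ⊕ 0b01001011 = 0b01111110.
P5: S = E(K, 0b01001011) = 0b11110011; 0b11100111 ⊕ 0b11110011 = 0b00010100.
Blocks that differ from the original plaintext: P0.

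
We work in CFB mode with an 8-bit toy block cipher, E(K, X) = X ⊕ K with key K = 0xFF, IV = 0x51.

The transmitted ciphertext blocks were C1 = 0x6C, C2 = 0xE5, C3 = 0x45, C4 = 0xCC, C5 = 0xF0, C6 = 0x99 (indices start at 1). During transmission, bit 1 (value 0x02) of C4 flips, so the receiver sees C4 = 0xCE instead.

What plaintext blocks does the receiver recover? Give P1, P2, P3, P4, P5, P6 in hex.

P1 = 0xC2, P2 = 0x76, P3 = 0x5F, P4 = 0x74, P5 = 0xC1, P6 = 0x96

CFB decryption: P_i = C_i ⊕ E(K, C_{i−1}), with C_{0} = IV.
Only C4 changed, to 0xCE. In CFB, a change in C_i flips the same bit in P_i and garbles P_{i+1}. Decrypting the received ciphertext:
P1: E(K, 0x51) = 0xAE; 0x6C ⊕ 0xAE = 0xC2.
P2: E(K, 0x6C) = 0x93; 0xE5 ⊕ 0x93 = 0x76.
P3: E(K, 0xE5) = 0x1A; 0x45 ⊕ 0x1A = 0x5F.
P4: E(K, 0x45) = 0xBA; 0xCE ⊕ 0xBA = 0x74.
P5: E(K, 0xCE) = 0x31; 0xF0 ⊕ 0x31 = 0xC1.
P6: E(K, 0xF0) = 0x0F; 0x99 ⊕ 0x0F = 0x96.
Blocks that differ from the original plaintext: P4, P5.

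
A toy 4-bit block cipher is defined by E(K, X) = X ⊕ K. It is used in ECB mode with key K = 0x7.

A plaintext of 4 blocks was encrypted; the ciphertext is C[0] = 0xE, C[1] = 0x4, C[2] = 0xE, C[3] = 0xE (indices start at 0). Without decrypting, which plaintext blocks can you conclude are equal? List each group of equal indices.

P[0] = P[2] = P[3]

ECB encrypts each block independently with the same key, so equal ciphertext blocks imply equal plaintext blocks.
C[0] = C[2] = C[3] = 0xE, so P[0] = P[2] = P[3].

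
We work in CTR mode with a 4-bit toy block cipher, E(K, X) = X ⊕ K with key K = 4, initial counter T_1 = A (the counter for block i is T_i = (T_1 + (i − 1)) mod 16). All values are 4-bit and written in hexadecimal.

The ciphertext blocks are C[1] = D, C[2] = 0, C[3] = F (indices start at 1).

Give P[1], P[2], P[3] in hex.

CTR decryption: S_i = E(K, T_i) where T_i is the counter for block i; P_i = C_i ⊕ S_i.
P[1]: T = A, S = E(K, T) = E; D ⊕ E = 3.
P[2]: T = B, S = E(K, T) = F; 0 ⊕ F = F.
P[3]: T = C, S = E(K, T) = 8; F ⊕ 8 = 7.

P[1] = 3, P[2] = F, P[3] = 7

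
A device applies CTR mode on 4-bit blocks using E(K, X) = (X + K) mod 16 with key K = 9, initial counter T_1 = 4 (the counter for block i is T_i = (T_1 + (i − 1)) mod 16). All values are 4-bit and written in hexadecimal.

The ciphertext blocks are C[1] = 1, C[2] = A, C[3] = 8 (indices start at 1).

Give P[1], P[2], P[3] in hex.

CTR decryption: S_i = E(K, T_i) where T_i is the counter for block i; P_i = C_i ⊕ S_i.
P[1]: T = 4, S = E(K, T) = D; 1 ⊕ D = C.
P[2]: T = 5, S = E(K, T) = E; A ⊕ E = 4.
P[3]: T = 6, S = E(K, T) = F; 8 ⊕ F = 7.

P[1] = C, P[2] = 4, P[3] = 7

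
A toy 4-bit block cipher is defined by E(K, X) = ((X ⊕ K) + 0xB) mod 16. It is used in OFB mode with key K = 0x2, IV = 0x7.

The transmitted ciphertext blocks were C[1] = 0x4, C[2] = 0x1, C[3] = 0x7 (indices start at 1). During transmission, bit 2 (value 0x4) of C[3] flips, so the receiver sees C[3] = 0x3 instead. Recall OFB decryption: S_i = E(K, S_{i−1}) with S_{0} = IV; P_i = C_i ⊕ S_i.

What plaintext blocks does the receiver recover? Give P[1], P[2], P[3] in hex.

P[1] = 0x4, P[2] = 0xC, P[3] = 0x9

Only C[3] changed, to 0x3. In OFB, a change in C_i flips the same bit in P_i only; the keystream is unaffected. Decrypting the received ciphertext:
P[1]: S = E(K, 0x7) = 0x0; 0x4 ⊕ 0x0 = 0x4.
P[2]: S = E(K, 0x0) = 0xD; 0x1 ⊕ 0xD = 0xC.
P[3]: S = E(K, 0xD) = 0xA; 0x3 ⊕ 0xA = 0x9.
Blocks that differ from the original plaintext: P[3].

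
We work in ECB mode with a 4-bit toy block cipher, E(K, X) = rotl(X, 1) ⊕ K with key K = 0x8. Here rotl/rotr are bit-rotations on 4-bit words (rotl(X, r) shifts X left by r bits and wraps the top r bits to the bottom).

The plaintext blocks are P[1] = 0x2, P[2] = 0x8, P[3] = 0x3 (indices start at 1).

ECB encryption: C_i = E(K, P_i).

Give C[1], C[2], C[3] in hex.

C[1]: E(K, 0x2) = 0xC.
C[2]: E(K, 0x8) = 0x9.
C[3]: E(K, 0x3) = 0xE.

C[1] = 0xC, C[2] = 0x9, C[3] = 0xE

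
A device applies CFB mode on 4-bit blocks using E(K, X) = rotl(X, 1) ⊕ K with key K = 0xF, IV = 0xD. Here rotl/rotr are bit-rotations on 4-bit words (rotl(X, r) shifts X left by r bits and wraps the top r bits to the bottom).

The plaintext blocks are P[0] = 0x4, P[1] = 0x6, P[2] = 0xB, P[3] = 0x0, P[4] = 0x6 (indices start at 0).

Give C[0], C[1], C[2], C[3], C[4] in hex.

C[0] = 0x0, C[1] = 0x9, C[2] = 0x7, C[3] = 0x1, C[4] = 0xB

CFB encryption: C_i = P_i ⊕ E(K, C_{i−1}), with C_{−1} = IV.
C[0]: E(K, 0xD) = 0x4; 0x4 ⊕ 0x4 = 0x0.
C[1]: E(K, 0x0) = 0xF; 0x6 ⊕ 0xF = 0x9.
C[2]: E(K, 0x9) = 0xC; 0xB ⊕ 0xC = 0x7.
C[3]: E(K, 0x7) = 0x1; 0x0 ⊕ 0x1 = 0x1.
C[4]: E(K, 0x1) = 0xD; 0x6 ⊕ 0xD = 0xB.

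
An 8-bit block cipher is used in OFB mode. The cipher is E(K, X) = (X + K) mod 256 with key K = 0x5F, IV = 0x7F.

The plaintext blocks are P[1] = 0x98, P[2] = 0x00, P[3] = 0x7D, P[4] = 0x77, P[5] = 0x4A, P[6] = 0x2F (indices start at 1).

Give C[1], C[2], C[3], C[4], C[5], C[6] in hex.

C[1] = 0x46, C[2] = 0x3D, C[3] = 0xE1, C[4] = 0x8C, C[5] = 0x10, C[6] = 0x96

OFB encryption: S_i = E(K, S_{i−1}) with S_{0} = IV; C_i = P_i ⊕ S_i.
C[1]: S = E(K, 0x7F) = 0xDE; 0x98 ⊕ 0xDE = 0x46.
C[2]: S = E(K, 0xDE) = 0x3D; 0x00 ⊕ 0x3D = 0x3D.
C[3]: S = E(K, 0x3D) = 0x9C; 0x7D ⊕ 0x9C = 0xE1.
C[4]: S = E(K, 0x9C) = 0xFB; 0x77 ⊕ 0xFB = 0x8C.
C[5]: S = E(K, 0xFB) = 0x5A; 0x4A ⊕ 0x5A = 0x10.
C[6]: S = E(K, 0x5A) = 0xB9; 0x2F ⊕ 0xB9 = 0x96.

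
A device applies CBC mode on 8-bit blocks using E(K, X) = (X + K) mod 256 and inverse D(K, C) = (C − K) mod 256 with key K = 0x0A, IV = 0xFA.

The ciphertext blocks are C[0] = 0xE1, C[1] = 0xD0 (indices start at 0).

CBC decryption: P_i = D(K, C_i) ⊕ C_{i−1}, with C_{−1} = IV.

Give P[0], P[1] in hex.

P[0] = 0x2D, P[1] = 0x27

P[0]: D(K, 0xE1) = 0xD7; 0xD7 ⊕ 0xFA = 0x2D.
P[1]: D(K, 0xD0) = 0xC6; 0xC6 ⊕ 0xE1 = 0x27.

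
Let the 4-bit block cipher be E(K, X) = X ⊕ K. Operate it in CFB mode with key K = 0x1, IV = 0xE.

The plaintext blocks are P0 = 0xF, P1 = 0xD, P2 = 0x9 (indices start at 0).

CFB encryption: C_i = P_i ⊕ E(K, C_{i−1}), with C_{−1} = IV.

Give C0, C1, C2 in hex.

C0: E(K, 0xE) = 0xF; 0xF ⊕ 0xF = 0x0.
C1: E(K, 0x0) = 0x1; 0xD ⊕ 0x1 = 0xC.
C2: E(K, 0xC) = 0xD; 0x9 ⊕ 0xD = 0x4.

C0 = 0x0, C1 = 0xC, C2 = 0x4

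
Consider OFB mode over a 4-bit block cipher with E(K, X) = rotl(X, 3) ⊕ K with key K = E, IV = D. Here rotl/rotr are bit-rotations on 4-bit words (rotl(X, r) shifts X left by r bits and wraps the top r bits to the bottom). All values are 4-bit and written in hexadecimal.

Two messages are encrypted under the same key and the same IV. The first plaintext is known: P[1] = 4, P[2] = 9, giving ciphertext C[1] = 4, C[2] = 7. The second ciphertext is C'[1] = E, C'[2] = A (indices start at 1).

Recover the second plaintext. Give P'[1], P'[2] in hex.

P'[1] = E, P'[2] = 4

In OFB with a reused IV, both messages share the same keystream S_i, so C_i ⊕ C'_i = P_i ⊕ P'_i and thus P'_i = P_i ⊕ C_i ⊕ C'_i.
P'[1]: 4 ⊕ 4 ⊕ E = E.
P'[2]: 9 ⊕ 7 ⊕ A = 4.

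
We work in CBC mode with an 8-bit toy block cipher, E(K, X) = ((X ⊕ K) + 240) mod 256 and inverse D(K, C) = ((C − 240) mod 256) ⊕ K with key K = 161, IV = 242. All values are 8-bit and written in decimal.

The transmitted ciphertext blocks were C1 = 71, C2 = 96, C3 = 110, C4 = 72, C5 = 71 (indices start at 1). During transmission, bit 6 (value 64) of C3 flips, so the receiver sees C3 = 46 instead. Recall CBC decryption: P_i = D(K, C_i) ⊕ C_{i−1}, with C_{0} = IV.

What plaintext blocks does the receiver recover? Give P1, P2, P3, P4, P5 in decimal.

Only C3 changed, to 46. In CBC, a change in C_i garbles P_i and flips the same bit in P_{i+1}. Decrypting the received ciphertext:
P1: D(K, 71) = 246; 246 ⊕ 242 = 4.
P2: D(K, 96) = 209; 209 ⊕ 71 = 150.
P3: D(K, 46) = 159; 159 ⊕ 96 = 255.
P4: D(K, 72) = 249; 249 ⊕ 46 = 215.
P5: D(K, 71) = 246; 246 ⊕ 72 = 190.
Blocks that differ from the original plaintext: P3, P4.

P1 = 4, P2 = 150, P3 = 255, P4 = 215, P5 = 190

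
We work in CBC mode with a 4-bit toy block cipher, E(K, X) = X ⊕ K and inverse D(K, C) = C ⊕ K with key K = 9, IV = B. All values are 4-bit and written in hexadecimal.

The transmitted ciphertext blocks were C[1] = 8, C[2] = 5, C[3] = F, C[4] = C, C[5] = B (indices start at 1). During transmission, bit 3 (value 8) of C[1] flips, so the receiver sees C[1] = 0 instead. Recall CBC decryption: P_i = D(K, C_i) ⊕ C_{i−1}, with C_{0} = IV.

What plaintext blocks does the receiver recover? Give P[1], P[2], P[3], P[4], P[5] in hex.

P[1] = 2, P[2] = C, P[3] = 3, P[4] = A, P[5] = E

Only C[1] changed, to 0. In CBC, a change in C_i garbles P_i and flips the same bit in P_{i+1}. Decrypting the received ciphertext:
P[1]: D(K, 0) = 9; 9 ⊕ B = 2.
P[2]: D(K, 5) = C; C ⊕ 0 = C.
P[3]: D(K, F) = 6; 6 ⊕ 5 = 3.
P[4]: D(K, C) = 5; 5 ⊕ F = A.
P[5]: D(K, B) = 2; 2 ⊕ C = E.
Blocks that differ from the original plaintext: P[1], P[2].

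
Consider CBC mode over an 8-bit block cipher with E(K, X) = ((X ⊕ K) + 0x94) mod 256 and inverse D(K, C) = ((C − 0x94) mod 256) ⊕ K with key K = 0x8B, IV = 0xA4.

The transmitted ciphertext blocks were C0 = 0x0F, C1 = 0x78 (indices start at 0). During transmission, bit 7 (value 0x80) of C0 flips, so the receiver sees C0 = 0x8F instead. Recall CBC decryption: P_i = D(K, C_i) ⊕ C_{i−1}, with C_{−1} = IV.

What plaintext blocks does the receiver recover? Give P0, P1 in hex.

Only C0 changed, to 0x8F. In CBC, a change in C_i garbles P_i and flips the same bit in P_{i+1}. Decrypting the received ciphertext:
P0: D(K, 0x8F) = 0x70; 0x70 ⊕ 0xA4 = 0xD4.
P1: D(K, 0x78) = 0x6F; 0x6F ⊕ 0x8F = 0xE0.
Blocks that differ from the original plaintext: P0, P1.

P0 = 0xD4, P1 = 0xE0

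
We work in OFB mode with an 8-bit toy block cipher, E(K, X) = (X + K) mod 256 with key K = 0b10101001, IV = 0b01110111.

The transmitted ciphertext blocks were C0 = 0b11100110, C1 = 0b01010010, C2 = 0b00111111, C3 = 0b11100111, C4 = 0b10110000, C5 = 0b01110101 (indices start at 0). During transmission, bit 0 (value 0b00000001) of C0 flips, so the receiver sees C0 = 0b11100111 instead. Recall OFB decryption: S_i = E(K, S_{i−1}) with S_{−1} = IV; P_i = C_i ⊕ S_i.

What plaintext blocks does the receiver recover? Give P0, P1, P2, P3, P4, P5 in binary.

P0 = 0b11000111, P1 = 0b10011011, P2 = 0b01001101, P3 = 0b11111100, P4 = 0b01110100, P5 = 0b00011000

Only C0 changed, to 0b11100111. In OFB, a change in C_i flips the same bit in P_i only; the keystream is unaffected. Decrypting the received ciphertext:
P0: S = E(K, 0b01110111) = 0b00100000; 0b11100111 ⊕ 0b00100000 = 0b11000111.
P1: S = E(K, 0b00100000) = 0b11001001; 0b01010010 ⊕ 0b11001001 = 0b10011011.
P2: S = E(K, 0b11001001) = 0b01110010; 0b00111111 ⊕ 0b01110010 = 0b01001101.
P3: S = E(K, 0b01110010) = 0b00011011; 0b11100111 ⊕ 0b00011011 = 0b11111100.
P4: S = E(K, 0b00011011) = 0b11000100; 0b10110000 ⊕ 0b11000100 = 0b01110100.
P5: S = E(K, 0b11000100) = 0b01101101; 0b01110101 ⊕ 0b01101101 = 0b00011000.
Blocks that differ from the original plaintext: P0.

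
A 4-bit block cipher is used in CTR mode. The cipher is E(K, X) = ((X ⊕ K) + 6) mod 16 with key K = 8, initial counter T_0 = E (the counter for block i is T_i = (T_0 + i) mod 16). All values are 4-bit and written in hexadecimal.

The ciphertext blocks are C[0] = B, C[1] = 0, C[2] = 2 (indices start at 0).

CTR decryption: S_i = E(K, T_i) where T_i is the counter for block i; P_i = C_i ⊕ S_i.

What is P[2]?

P[2] = C

P[2]: T = 0, S = E(K, T) = E; 2 ⊕ E = C.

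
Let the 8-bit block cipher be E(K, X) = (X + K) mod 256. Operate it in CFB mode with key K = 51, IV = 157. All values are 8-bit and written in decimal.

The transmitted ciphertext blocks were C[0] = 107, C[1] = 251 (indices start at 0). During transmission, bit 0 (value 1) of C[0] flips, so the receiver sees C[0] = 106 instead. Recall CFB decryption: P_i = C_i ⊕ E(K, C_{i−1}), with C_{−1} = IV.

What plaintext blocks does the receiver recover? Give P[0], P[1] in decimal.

Only C[0] changed, to 106. In CFB, a change in C_i flips the same bit in P_i and garbles P_{i+1}. Decrypting the received ciphertext:
P[0]: E(K, 157) = 208; 106 ⊕ 208 = 186.
P[1]: E(K, 106) = 157; 251 ⊕ 157 = 102.
Blocks that differ from the original plaintext: P[0], P[1].

P[0] = 186, P[1] = 102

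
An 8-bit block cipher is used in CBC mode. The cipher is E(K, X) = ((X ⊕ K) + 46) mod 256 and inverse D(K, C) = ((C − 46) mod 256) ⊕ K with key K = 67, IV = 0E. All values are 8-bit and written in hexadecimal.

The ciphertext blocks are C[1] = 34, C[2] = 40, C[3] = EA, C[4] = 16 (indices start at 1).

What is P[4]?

P[4] = 5D

CBC decryption: P_i = D(K, C_i) ⊕ C_{i−1}, with C_{0} = IV.
P[4]: D(K, 16) = B7; B7 ⊕ EA = 5D.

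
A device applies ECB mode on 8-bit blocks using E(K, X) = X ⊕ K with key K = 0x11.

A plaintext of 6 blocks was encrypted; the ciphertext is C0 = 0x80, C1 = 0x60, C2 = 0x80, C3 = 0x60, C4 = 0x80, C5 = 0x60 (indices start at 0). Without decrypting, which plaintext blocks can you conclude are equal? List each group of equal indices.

P0 = P2 = P4; P1 = P3 = P5

ECB encrypts each block independently with the same key, so equal ciphertext blocks imply equal plaintext blocks.
C0 = C2 = C4 = 0x80, so P0 = P2 = P4.
C1 = C3 = C5 = 0x60, so P1 = P3 = P5.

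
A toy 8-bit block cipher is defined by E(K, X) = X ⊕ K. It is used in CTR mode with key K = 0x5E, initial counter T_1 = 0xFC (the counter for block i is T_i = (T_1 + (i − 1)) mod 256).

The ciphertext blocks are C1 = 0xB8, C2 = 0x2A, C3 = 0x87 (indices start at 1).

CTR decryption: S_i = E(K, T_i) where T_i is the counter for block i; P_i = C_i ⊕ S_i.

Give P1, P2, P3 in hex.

P1 = 0x1A, P2 = 0x89, P3 = 0x27

P1: T = 0xFC, S = E(K, T) = 0xA2; 0xB8 ⊕ 0xA2 = 0x1A.
P2: T = 0xFD, S = E(K, T) = 0xA3; 0x2A ⊕ 0xA3 = 0x89.
P3: T = 0xFE, S = E(K, T) = 0xA0; 0x87 ⊕ 0xA0 = 0x27.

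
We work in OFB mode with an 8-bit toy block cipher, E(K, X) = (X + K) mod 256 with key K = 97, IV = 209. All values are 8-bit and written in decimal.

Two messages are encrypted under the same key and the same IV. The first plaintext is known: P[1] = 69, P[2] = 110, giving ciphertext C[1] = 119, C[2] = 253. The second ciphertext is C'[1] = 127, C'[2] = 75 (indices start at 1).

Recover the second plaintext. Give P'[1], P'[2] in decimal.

P'[1] = 77, P'[2] = 216

In OFB with a reused IV, both messages share the same keystream S_i, so C_i ⊕ C'_i = P_i ⊕ P'_i and thus P'_i = P_i ⊕ C_i ⊕ C'_i.
P'[1]: 69 ⊕ 119 ⊕ 127 = 77.
P'[2]: 110 ⊕ 253 ⊕ 75 = 216.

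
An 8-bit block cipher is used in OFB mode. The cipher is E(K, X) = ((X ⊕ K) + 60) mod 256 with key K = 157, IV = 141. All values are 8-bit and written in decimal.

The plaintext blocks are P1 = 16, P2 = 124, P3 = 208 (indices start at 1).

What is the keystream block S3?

204

OFB encryption: S_i = E(K, S_{i−1}) with S_{0} = IV; C_i = P_i ⊕ S_i.
C1: S = E(K, 141) = 76; 16 ⊕ 76 = 92.
C2: S = E(K, 76) = 13; 124 ⊕ 13 = 113.
C3: S = E(K, 13) = 204; 208 ⊕ 204 = 28.
So S3 = 204.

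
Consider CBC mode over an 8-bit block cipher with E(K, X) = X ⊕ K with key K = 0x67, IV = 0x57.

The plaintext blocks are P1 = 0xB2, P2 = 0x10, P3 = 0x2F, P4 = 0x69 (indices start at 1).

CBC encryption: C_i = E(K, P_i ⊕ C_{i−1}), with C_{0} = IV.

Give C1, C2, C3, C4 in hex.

C1 = 0x82, C2 = 0xF5, C3 = 0xBD, C4 = 0xB3

C1: P1 ⊕ 0x57 = 0xE5; E(K, 0xE5) = 0x82.
C2: P2 ⊕ 0x82 = 0x92; E(K, 0x92) = 0xF5.
C3: P3 ⊕ 0xF5 = 0xDA; E(K, 0xDA) = 0xBD.
C4: P4 ⊕ 0xBD = 0xD4; E(K, 0xD4) = 0xB3.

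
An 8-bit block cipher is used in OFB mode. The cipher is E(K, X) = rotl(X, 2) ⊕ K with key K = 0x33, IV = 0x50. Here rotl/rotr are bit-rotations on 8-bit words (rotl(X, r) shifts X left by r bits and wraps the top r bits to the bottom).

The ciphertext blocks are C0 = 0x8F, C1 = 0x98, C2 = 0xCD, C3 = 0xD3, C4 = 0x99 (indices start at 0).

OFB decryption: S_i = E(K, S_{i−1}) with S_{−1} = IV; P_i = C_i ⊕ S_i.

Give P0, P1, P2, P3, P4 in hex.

P0 = 0xFD, P1 = 0x62, P2 = 0x15, P3 = 0x83, P4 = 0xEB

P0: S = E(K, 0x50) = 0x72; 0x8F ⊕ 0x72 = 0xFD.
P1: S = E(K, 0x72) = 0xFA; 0x98 ⊕ 0xFA = 0x62.
P2: S = E(K, 0xFA) = 0xD8; 0xCD ⊕ 0xD8 = 0x15.
P3: S = E(K, 0xD8) = 0x50; 0xD3 ⊕ 0x50 = 0x83.
P4: S = E(K, 0x50) = 0x72; 0x99 ⊕ 0x72 = 0xEB.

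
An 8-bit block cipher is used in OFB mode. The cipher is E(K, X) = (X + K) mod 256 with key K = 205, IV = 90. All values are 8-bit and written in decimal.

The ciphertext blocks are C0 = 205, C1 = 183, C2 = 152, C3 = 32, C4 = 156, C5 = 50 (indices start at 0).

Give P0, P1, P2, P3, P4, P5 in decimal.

OFB decryption: S_i = E(K, S_{i−1}) with S_{−1} = IV; P_i = C_i ⊕ S_i.
P0: S = E(K, 90) = 39; 205 ⊕ 39 = 234.
P1: S = E(K, 39) = 244; 183 ⊕ 244 = 67.
P2: S = E(K, 244) = 193; 152 ⊕ 193 = 89.
P3: S = E(K, 193) = 142; 32 ⊕ 142 = 174.
P4: S = E(K, 142) = 91; 156 ⊕ 91 = 199.
P5: S = E(K, 91) = 40; 50 ⊕ 40 = 26.

P0 = 234, P1 = 67, P2 = 89, P3 = 174, P4 = 199, P5 = 26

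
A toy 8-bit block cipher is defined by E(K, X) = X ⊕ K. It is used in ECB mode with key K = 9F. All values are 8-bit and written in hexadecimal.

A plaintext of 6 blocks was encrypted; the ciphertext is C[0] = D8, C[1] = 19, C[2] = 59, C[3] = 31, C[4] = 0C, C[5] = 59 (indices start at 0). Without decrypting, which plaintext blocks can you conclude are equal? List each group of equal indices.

P[2] = P[5]

ECB encrypts each block independently with the same key, so equal ciphertext blocks imply equal plaintext blocks.
C[2] = C[5] = 59, so P[2] = P[5].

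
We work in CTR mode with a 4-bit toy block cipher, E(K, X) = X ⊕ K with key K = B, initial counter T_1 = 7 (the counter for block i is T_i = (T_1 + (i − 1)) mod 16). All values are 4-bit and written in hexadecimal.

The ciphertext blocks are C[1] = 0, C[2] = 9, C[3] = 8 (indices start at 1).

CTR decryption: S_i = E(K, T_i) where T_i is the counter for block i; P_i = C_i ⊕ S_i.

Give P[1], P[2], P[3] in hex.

P[1]: T = 7, S = E(K, T) = C; 0 ⊕ C = C.
P[2]: T = 8, S = E(K, T) = 3; 9 ⊕ 3 = A.
P[3]: T = 9, S = E(K, T) = 2; 8 ⊕ 2 = A.

P[1] = C, P[2] = A, P[3] = A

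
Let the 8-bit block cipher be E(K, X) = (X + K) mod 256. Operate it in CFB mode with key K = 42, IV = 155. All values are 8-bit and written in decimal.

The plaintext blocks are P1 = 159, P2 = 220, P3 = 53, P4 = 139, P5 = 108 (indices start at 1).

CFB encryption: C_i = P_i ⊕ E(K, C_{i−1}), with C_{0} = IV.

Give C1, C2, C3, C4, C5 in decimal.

C1 = 90, C2 = 88, C3 = 183, C4 = 106, C5 = 248

C1: E(K, 155) = 197; 159 ⊕ 197 = 90.
C2: E(K, 90) = 132; 220 ⊕ 132 = 88.
C3: E(K, 88) = 130; 53 ⊕ 130 = 183.
C4: E(K, 183) = 225; 139 ⊕ 225 = 106.
C5: E(K, 106) = 148; 108 ⊕ 148 = 248.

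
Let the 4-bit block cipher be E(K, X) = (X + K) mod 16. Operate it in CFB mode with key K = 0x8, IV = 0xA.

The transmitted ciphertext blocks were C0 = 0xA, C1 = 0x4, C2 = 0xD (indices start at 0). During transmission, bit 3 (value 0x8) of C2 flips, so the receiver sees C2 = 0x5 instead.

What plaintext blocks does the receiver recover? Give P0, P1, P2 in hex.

CFB decryption: P_i = C_i ⊕ E(K, C_{i−1}), with C_{−1} = IV.
Only C2 changed, to 0x5. In CFB, a change in C_i flips the same bit in P_i and garbles P_{i+1}. Decrypting the received ciphertext:
P0: E(K, 0xA) = 0x2; 0xA ⊕ 0x2 = 0x8.
P1: E(K, 0xA) = 0x2; 0x4 ⊕ 0x2 = 0x6.
P2: E(K, 0x4) = 0xC; 0x5 ⊕ 0xC = 0x9.
Blocks that differ from the original plaintext: P2.

P0 = 0x8, P1 = 0x6, P2 = 0x9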